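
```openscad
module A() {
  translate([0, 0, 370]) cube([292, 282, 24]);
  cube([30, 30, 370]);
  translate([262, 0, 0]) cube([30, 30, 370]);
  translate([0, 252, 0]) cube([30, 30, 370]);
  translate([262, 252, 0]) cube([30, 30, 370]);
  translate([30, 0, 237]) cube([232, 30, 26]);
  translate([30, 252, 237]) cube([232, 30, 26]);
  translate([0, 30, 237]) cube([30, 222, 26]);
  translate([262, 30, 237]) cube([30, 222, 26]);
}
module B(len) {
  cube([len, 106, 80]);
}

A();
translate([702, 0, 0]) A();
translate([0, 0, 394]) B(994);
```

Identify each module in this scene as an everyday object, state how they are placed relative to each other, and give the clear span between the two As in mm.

A is a stool. B is a beam. A beam spans the tops of two stools. The clear span between the two stools is 410 mm.

Second stool starts at x = 702; first ends at x = 292; clear span = 702 − 292 = 410 mm.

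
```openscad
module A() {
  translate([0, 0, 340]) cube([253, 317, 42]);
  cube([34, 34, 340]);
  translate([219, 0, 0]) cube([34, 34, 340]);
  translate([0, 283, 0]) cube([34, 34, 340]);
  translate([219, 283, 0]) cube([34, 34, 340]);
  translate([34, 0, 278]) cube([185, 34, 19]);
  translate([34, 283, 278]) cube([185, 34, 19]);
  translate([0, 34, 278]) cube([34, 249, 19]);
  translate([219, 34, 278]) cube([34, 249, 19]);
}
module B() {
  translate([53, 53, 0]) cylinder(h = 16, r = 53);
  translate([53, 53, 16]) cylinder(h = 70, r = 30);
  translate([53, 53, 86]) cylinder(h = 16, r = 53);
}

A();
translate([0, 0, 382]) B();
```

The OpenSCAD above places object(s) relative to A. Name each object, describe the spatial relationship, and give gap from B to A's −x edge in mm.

A is a stool. B is a spool. The spool is on top of the stool. The gap from the spool to the stool's −x edge is 0 mm.

The spool's min-x is at 0; the stool's min-x is 0; gap = 0 mm.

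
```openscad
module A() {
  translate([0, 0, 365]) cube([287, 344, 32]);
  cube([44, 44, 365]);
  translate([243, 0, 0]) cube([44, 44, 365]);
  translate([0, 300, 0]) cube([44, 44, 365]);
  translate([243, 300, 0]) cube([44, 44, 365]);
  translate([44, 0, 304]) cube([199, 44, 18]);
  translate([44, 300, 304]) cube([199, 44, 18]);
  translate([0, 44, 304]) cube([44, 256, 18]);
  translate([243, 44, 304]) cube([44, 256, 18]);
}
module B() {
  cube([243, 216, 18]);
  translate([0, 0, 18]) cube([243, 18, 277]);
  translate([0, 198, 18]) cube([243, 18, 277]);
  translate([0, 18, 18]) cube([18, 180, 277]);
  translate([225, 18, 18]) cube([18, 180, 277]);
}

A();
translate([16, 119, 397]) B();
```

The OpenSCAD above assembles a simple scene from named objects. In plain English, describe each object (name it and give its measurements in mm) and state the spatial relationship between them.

A is a four-legged stool. The seat is a 287×344×32 mm slab whose top surface is at z = 397 mm; four square legs, each 44×44 mm in cross-section, run from the floor (z = 0) to the underside of the seat, each flush with a corner of the seat. Four stretchers, 44 mm wide and 18 mm tall, connect adjacent legs with their undersides at z = 304 mm, each running between the inner faces of the legs it joins and aligned with the legs' outer faces on the other axis.

B is an open storage box with external size 243×216×295 mm and wall thickness 18 mm (the base is also 18 mm thick). The base covers the whole footprint; the four walls stand on the base, with the y-facing walls full-width and the x-facing walls fitting between their inner faces.

The open box is on top of the stool.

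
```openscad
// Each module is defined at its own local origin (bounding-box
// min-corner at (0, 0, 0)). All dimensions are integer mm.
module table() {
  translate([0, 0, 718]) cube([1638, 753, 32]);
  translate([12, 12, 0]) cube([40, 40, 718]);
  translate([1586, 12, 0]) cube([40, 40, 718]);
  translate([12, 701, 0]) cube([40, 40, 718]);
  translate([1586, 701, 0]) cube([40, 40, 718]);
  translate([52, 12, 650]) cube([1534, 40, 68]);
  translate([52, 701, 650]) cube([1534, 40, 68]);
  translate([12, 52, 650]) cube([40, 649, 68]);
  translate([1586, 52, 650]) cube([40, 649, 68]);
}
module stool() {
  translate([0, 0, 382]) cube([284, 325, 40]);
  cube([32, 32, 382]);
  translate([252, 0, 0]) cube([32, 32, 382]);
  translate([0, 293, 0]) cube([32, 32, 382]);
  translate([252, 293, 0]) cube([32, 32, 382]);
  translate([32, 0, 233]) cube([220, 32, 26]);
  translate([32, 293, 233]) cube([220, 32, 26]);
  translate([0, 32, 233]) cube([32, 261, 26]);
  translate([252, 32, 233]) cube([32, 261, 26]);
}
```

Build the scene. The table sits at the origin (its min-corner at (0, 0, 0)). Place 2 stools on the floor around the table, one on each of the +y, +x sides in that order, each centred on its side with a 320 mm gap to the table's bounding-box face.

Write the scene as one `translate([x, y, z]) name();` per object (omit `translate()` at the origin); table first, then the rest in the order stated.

table();
translate([677, 1073, 0]) stool();
translate([1958, 214, 0]) stool();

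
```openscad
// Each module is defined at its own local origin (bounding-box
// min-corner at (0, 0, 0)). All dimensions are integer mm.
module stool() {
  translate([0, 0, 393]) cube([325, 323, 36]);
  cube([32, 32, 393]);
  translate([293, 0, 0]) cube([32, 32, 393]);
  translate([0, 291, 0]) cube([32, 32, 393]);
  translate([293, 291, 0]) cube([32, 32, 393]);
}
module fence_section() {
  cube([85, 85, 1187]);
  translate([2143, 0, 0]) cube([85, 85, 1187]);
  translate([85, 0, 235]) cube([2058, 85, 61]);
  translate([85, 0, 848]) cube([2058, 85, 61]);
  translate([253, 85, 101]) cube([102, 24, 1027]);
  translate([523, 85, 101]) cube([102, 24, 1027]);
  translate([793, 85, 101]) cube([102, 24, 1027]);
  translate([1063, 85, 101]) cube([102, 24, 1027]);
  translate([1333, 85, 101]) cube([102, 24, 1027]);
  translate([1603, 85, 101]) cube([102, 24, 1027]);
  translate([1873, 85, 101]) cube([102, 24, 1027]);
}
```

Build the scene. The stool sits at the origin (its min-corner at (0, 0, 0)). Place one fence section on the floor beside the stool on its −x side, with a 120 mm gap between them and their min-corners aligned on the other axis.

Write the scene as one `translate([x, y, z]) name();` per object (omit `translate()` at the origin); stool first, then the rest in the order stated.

stool();
translate([-2348, 0, 0]) fence_section();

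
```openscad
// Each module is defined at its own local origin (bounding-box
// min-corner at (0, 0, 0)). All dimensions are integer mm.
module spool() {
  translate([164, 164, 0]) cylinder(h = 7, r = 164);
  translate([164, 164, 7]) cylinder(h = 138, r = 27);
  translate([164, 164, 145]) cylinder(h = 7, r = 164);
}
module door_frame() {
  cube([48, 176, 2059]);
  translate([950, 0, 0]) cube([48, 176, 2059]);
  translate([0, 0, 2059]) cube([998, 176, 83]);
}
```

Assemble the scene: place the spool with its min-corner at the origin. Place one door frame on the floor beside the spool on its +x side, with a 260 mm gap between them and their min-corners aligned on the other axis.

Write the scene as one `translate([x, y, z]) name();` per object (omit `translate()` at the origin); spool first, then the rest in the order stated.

spool();
translate([588, 0, 0]) door_frame();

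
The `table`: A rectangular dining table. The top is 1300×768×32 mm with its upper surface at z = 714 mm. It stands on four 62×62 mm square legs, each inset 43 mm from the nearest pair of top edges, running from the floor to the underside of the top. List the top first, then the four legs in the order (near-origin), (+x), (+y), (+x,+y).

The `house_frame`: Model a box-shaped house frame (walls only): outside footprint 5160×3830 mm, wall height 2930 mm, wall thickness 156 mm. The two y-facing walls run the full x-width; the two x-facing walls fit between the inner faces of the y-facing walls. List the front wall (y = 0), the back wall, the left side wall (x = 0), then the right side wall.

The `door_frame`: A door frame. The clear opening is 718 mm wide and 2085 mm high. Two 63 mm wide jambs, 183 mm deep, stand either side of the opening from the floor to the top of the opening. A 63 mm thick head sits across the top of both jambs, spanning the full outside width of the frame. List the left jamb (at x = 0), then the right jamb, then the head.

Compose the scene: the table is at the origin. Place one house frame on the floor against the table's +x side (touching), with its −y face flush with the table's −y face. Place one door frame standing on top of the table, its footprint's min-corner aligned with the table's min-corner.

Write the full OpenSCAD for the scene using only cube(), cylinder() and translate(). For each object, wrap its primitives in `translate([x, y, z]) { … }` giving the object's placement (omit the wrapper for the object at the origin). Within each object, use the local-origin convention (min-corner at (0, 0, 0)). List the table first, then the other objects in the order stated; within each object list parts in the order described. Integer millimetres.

translate([0, 0, 682]) cube([1300, 768, 32]);
translate([43, 43, 0]) cube([62, 62, 682]);
translate([1195, 43, 0]) cube([62, 62, 682]);
translate([43, 663, 0]) cube([62, 62, 682]);
translate([1195, 663, 0]) cube([62, 62, 682]);
translate([1300, 0, 0]) {
  cube([5160, 156, 2930]);
  translate([0, 3674, 0]) cube([5160, 156, 2930]);
  translate([0, 156, 0]) cube([156, 3518, 2930]);
  translate([5004, 156, 0]) cube([156, 3518, 2930]);
}
translate([0, 0, 714]) {
  cube([63, 183, 2085]);
  translate([781, 0, 0]) cube([63, 183, 2085]);
  translate([0, 0, 2085]) cube([844, 183, 63]);
}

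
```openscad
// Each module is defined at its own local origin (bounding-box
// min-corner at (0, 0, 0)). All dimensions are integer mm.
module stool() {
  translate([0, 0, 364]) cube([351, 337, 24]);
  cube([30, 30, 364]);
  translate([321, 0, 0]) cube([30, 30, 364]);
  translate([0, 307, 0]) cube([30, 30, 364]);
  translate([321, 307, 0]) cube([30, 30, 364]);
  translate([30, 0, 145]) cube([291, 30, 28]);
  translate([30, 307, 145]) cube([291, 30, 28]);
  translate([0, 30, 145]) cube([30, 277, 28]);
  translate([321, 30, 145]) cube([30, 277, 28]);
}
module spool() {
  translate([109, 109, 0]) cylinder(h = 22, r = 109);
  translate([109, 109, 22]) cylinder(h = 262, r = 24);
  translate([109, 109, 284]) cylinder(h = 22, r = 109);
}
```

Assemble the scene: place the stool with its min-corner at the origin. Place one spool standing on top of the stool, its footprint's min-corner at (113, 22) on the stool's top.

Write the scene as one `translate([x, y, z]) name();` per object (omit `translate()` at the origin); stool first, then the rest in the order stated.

stool();
translate([113, 22, 388]) spool();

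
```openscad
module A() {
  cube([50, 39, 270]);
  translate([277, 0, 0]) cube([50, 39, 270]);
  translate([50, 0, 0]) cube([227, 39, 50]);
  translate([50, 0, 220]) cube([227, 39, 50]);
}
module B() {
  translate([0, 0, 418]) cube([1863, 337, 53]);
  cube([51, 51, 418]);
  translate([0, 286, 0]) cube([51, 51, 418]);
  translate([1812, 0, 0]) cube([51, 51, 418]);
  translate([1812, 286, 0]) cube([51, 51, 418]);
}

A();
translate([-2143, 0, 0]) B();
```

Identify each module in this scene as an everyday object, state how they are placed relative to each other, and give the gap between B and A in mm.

The bench's nearest face is 280 mm from the picture frame's −x face.

A is a picture frame. B is a bench. The bench is on the floor beside the picture frame on its −x side. The gap between the bench and the picture frame is 280 mm.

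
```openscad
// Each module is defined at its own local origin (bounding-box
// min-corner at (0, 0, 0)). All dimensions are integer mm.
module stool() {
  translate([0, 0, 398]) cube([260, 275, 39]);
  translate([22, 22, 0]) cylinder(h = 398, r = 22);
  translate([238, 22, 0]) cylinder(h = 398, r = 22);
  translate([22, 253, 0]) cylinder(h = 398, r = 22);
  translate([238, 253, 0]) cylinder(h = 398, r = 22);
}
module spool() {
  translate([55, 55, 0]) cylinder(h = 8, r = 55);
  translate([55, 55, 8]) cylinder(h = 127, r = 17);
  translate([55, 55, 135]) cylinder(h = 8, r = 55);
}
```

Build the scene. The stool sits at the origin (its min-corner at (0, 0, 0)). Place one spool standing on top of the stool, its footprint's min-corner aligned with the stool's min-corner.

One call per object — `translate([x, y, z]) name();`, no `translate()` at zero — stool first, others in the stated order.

stool();
translate([0, 0, 437]) spool();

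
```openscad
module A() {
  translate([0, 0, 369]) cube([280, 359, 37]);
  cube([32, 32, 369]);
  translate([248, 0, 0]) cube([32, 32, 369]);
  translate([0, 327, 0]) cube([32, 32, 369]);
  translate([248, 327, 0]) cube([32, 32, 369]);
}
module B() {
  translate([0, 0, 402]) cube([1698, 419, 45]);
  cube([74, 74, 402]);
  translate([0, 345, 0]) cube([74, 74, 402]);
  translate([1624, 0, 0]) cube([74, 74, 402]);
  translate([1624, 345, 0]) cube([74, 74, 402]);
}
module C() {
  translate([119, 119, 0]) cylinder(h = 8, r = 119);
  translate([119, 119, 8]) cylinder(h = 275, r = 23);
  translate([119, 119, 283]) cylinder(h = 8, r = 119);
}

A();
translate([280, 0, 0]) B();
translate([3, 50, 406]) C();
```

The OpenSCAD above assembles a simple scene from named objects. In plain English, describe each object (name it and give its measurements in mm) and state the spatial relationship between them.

A is a simple wooden stool: a rectangular seat 280 mm (x) by 359 mm (y), 37 mm thick, top face at z = 406 mm, on four square legs, each 32×32 mm in cross-section. The legs rest on z = 0, each flush with a corner of the seat.

B is a bench: a 1698×419 mm seat slab, 45 mm thick, top at z = 447 mm, on four 74×74 mm square legs flush with the seat corners and standing on z = 0.

C is a spool: two coaxial disc flanges of radius 119 mm and thickness 8 mm, joined by a core cylinder of radius 23 mm and height 275 mm. The lower flange rests on z = 0 and the three cylinders share a vertical axis.

The bench is against the stool's +x side, with their −y faces flush. The spool is on top of the stool.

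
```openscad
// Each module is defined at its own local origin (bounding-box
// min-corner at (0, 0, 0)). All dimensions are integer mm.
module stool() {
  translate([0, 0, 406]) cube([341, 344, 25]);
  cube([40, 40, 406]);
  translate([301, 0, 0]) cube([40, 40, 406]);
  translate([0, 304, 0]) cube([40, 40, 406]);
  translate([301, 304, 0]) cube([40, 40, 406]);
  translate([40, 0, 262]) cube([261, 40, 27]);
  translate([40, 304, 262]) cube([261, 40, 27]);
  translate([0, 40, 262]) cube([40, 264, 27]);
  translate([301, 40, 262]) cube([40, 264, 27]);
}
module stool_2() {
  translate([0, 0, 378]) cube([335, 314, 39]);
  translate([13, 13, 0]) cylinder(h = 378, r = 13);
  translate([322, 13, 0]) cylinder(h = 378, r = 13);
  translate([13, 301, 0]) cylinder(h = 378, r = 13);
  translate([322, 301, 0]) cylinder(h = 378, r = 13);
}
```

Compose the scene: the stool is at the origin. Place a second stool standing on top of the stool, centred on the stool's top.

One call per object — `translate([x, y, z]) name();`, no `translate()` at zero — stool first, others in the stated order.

stool();
translate([3, 15, 431]) stool_2();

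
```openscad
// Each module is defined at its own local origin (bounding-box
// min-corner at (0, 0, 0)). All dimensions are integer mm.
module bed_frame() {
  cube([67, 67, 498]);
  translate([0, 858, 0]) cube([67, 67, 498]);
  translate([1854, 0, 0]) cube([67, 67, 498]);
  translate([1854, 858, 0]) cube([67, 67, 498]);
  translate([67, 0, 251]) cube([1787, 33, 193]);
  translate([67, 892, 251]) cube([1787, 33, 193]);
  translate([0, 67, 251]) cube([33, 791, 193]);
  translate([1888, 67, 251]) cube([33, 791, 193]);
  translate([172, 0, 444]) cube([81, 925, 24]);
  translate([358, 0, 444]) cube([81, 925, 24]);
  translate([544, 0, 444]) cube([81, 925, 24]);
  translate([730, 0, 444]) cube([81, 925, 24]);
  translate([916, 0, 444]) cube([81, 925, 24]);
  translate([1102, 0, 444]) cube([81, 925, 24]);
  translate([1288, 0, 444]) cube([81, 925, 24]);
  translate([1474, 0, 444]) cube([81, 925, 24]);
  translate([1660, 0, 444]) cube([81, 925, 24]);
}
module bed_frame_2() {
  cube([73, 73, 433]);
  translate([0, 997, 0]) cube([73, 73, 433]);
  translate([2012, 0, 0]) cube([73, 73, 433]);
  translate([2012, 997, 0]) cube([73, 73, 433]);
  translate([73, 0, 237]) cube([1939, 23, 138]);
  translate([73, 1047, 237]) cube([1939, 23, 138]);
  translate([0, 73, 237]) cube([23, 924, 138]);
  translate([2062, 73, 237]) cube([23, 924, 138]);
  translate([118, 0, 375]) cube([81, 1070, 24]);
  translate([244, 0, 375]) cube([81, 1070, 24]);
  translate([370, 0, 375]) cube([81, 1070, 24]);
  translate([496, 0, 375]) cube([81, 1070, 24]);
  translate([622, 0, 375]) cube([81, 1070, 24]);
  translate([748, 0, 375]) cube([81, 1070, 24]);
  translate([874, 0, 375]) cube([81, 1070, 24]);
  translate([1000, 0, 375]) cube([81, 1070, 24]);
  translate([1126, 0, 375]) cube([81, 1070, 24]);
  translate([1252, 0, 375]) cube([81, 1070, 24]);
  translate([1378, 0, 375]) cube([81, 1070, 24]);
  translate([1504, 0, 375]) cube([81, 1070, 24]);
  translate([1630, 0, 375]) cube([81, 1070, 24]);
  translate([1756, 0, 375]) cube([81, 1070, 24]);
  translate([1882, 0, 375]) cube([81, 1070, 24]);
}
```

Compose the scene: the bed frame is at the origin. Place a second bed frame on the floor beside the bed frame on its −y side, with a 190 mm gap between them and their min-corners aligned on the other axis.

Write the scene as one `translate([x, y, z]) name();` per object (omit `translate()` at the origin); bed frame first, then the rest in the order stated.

bed_frame();
translate([0, -1260, 0]) bed_frame_2();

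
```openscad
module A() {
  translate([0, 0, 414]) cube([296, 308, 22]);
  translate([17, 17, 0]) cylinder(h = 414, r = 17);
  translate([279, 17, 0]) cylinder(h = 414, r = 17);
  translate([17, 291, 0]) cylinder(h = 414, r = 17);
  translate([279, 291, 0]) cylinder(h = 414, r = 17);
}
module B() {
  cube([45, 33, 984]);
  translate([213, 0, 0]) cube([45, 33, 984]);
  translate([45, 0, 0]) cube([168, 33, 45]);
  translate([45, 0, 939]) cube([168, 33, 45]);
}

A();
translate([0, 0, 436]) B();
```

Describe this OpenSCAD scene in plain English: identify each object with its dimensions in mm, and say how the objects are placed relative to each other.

A is a four-legged stool. The seat is 296×308 mm, 22 mm thick, top at z = 436 mm. It stands on four round legs, each 34 mm in diameter, from z = 0 to the seat underside, each leg's axis is inset half a diameter from the nearest pair of seat edges (so the leg's bounding box is flush with the corner).

B is a picture frame with a 168×894 mm rectangular opening (x by z) and a uniform 45 mm border on every side. Frame depth is 33 mm along y. It is built from two vertical stiles running the full outside height and two horizontal rails spanning the gap between the stiles.

The picture frame is on top of the stool.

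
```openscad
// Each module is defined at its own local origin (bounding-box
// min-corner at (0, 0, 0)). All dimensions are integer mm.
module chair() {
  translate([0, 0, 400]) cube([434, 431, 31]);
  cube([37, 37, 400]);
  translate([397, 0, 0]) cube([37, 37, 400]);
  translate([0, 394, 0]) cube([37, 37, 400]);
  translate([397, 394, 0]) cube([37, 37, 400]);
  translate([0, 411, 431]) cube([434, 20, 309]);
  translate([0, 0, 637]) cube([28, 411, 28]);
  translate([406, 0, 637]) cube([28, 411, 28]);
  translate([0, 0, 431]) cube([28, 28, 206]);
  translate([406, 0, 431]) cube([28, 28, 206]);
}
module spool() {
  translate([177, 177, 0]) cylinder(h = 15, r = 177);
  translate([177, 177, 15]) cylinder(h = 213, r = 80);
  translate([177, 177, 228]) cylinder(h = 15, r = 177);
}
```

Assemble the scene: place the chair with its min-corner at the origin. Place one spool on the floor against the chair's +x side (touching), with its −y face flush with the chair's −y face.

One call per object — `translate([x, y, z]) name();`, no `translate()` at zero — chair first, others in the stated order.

chair();
translate([434, 0, 0]) spool();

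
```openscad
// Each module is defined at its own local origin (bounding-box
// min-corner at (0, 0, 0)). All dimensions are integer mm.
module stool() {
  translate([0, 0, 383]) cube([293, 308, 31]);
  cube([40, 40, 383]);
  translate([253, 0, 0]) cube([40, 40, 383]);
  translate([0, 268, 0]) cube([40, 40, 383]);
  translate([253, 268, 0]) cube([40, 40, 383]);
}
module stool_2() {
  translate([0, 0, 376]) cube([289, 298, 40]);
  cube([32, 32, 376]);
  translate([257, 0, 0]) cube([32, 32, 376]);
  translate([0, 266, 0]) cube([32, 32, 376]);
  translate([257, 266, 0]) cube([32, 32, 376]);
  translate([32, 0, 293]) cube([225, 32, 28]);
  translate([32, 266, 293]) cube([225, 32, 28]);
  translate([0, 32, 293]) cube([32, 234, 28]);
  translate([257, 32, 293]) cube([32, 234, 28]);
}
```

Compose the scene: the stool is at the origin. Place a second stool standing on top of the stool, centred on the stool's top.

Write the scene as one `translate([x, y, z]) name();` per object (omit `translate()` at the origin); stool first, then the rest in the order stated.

stool();
translate([2, 5, 414]) stool_2();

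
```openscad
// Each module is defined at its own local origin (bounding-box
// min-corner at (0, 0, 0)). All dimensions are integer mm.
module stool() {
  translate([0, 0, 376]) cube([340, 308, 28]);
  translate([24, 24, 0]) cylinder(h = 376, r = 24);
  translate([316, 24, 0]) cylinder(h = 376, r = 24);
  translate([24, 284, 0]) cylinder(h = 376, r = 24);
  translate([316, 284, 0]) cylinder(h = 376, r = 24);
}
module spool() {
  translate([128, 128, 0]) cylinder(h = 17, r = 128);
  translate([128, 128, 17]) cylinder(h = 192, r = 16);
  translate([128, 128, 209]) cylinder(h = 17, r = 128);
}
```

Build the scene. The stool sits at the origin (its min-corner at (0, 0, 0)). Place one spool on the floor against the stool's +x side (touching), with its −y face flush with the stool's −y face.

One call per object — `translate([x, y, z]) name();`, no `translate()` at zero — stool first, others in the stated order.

stool();
translate([340, 0, 0]) spool();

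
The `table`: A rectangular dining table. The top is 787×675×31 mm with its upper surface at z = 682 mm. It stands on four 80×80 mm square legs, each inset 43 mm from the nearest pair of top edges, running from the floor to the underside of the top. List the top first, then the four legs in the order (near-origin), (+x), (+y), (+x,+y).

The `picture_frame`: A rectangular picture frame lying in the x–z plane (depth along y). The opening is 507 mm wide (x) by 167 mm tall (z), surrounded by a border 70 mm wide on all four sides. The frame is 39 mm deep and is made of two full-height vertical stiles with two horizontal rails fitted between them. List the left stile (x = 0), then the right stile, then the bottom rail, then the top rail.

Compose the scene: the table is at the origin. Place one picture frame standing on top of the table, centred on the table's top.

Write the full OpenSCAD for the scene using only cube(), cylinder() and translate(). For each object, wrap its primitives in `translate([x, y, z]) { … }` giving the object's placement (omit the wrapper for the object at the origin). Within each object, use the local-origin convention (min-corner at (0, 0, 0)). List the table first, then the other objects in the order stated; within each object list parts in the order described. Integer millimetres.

translate([0, 0, 651]) cube([787, 675, 31]);
translate([43, 43, 0]) cube([80, 80, 651]);
translate([664, 43, 0]) cube([80, 80, 651]);
translate([43, 552, 0]) cube([80, 80, 651]);
translate([664, 552, 0]) cube([80, 80, 651]);
translate([70, 318, 682]) {
  cube([70, 39, 307]);
  translate([577, 0, 0]) cube([70, 39, 307]);
  translate([70, 0, 0]) cube([507, 39, 70]);
  translate([70, 0, 237]) cube([507, 39, 70]);
}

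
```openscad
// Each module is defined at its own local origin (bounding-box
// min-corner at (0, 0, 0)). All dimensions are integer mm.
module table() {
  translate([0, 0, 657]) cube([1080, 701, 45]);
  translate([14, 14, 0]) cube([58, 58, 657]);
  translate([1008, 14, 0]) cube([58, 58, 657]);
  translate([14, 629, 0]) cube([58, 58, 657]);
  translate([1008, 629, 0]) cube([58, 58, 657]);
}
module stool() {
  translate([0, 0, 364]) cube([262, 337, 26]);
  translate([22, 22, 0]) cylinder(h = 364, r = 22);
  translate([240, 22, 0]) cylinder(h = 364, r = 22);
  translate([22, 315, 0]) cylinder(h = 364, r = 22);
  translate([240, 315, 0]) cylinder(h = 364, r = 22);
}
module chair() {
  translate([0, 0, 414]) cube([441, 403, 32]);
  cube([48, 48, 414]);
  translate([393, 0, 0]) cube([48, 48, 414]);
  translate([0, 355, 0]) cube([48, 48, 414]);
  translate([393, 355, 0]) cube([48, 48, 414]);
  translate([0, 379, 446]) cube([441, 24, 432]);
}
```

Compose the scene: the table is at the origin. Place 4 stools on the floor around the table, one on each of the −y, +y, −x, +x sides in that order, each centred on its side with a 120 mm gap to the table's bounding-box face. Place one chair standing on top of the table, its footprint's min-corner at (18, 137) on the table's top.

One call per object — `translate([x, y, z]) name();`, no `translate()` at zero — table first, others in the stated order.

table();
translate([409, -457, 0]) stool();
translate([409, 821, 0]) stool();
translate([-382, 182, 0]) stool();
translate([1200, 182, 0]) stool();
translate([18, 137, 702]) chair();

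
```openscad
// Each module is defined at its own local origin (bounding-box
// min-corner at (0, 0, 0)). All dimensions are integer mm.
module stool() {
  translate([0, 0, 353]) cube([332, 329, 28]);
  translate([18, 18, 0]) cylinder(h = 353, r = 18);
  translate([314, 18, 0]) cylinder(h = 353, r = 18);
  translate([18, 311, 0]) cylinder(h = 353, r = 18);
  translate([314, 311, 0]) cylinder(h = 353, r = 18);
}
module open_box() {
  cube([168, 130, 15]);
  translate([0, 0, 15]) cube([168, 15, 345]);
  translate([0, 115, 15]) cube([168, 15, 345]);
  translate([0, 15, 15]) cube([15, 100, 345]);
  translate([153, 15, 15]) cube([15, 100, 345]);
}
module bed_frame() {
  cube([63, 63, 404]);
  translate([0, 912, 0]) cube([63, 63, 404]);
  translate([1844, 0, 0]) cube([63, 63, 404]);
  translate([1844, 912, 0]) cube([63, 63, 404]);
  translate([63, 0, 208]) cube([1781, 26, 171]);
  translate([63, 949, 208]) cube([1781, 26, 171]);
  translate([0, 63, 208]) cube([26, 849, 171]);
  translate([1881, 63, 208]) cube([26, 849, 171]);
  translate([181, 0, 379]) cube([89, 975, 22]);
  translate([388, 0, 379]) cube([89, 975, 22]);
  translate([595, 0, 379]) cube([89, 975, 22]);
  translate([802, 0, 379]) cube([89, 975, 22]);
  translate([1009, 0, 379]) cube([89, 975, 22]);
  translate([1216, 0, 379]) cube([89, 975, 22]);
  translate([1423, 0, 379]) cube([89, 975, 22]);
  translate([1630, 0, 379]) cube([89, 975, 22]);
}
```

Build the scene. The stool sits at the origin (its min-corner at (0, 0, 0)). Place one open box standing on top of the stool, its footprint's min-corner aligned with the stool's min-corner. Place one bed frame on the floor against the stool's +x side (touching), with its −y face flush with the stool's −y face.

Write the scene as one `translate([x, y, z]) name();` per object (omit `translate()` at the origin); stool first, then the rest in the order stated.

stool();
translate([0, 0, 381]) open_box();
translate([332, 0, 0]) bed_frame();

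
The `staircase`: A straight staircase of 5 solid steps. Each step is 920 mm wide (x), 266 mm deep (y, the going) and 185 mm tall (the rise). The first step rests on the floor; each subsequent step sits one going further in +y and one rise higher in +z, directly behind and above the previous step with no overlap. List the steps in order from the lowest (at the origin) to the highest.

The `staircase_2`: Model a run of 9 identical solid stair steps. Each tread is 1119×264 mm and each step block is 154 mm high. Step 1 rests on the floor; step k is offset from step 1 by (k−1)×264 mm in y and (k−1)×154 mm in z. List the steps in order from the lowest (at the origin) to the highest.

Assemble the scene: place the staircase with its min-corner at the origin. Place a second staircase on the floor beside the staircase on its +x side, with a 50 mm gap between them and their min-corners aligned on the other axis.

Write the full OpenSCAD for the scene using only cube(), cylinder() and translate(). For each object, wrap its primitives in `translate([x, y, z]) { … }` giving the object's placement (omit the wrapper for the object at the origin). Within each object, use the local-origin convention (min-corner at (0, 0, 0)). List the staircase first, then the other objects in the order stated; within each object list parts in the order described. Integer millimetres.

cube([920, 266, 185]);
translate([0, 266, 185]) cube([920, 266, 185]);
translate([0, 532, 370]) cube([920, 266, 185]);
translate([0, 798, 555]) cube([920, 266, 185]);
translate([0, 1064, 740]) cube([920, 266, 185]);
translate([970, 0, 0]) {
  cube([1119, 264, 154]);
  translate([0, 264, 154]) cube([1119, 264, 154]);
  translate([0, 528, 308]) cube([1119, 264, 154]);
  translate([0, 792, 462]) cube([1119, 264, 154]);
  translate([0, 1056, 616]) cube([1119, 264, 154]);
  translate([0, 1320, 770]) cube([1119, 264, 154]);
  translate([0, 1584, 924]) cube([1119, 264, 154]);
  translate([0, 1848, 1078]) cube([1119, 264, 154]);
  translate([0, 2112, 1232]) cube([1119, 264, 154]);
}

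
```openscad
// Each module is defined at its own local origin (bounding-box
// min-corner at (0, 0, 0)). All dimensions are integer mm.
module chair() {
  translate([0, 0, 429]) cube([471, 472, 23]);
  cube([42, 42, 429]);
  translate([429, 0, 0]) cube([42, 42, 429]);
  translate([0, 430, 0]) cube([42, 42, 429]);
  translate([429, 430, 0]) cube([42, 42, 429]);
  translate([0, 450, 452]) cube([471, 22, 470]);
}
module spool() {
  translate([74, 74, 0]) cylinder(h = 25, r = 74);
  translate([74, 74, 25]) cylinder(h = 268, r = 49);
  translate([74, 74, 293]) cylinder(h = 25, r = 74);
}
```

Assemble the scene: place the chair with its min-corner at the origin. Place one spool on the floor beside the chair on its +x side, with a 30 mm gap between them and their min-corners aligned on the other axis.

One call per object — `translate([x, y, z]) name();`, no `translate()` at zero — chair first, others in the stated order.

chair();
translate([501, 0, 0]) spool();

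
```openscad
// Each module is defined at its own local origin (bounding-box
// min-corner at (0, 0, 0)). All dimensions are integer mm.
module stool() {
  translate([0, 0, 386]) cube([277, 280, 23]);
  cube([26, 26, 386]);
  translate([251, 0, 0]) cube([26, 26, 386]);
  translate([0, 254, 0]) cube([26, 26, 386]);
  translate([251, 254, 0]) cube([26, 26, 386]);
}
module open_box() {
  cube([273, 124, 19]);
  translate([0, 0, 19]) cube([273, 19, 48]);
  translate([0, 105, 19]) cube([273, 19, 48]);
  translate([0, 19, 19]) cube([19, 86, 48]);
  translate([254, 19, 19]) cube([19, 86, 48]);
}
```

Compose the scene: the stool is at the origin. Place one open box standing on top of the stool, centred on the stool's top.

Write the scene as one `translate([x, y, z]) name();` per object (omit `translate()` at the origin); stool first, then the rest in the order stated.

stool();
translate([2, 78, 409]) open_box();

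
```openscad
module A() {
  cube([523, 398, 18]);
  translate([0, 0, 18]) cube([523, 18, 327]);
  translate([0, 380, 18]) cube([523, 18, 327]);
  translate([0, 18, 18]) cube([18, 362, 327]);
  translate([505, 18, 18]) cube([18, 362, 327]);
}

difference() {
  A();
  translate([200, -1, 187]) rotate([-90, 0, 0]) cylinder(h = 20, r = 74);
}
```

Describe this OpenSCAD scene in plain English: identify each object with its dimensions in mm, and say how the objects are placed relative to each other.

A is an open-topped rectangular box: outside dimensions 523×398×345 mm, with a uniform wall and base thickness of 18 mm. The base is a full 523×398 slab on the floor; four walls sit on top of the base. The front and back walls (the −y and +y sides) span the full width; the two side walls fit between them.

The open box has a circular hole of radius 74 mm through its front wall, centred at (x = 200, z = 187).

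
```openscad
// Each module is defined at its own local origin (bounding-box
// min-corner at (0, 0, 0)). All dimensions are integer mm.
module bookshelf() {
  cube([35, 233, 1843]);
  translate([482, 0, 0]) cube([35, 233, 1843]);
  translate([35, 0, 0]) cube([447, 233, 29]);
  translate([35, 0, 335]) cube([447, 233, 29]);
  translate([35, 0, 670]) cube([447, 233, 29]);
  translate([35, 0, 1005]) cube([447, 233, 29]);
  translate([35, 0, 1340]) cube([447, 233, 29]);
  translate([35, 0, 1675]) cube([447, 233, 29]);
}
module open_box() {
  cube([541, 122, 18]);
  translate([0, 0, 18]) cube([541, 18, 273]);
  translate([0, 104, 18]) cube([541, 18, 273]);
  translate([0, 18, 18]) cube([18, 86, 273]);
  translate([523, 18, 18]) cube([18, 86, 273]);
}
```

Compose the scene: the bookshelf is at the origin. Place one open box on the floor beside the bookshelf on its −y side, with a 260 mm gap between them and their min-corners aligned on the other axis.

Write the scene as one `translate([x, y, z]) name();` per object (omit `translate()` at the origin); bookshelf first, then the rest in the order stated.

bookshelf();
translate([0, -382, 0]) open_box();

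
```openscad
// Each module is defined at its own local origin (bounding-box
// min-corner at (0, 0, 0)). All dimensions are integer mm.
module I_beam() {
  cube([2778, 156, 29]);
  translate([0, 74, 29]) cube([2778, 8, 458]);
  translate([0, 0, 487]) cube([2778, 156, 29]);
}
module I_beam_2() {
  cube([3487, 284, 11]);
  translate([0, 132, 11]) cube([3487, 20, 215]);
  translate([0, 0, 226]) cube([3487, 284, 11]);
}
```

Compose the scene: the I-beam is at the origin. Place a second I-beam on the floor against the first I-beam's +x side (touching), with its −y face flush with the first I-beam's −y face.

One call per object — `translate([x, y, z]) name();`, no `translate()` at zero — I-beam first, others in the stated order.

I_beam();
translate([2778, 0, 0]) I_beam_2();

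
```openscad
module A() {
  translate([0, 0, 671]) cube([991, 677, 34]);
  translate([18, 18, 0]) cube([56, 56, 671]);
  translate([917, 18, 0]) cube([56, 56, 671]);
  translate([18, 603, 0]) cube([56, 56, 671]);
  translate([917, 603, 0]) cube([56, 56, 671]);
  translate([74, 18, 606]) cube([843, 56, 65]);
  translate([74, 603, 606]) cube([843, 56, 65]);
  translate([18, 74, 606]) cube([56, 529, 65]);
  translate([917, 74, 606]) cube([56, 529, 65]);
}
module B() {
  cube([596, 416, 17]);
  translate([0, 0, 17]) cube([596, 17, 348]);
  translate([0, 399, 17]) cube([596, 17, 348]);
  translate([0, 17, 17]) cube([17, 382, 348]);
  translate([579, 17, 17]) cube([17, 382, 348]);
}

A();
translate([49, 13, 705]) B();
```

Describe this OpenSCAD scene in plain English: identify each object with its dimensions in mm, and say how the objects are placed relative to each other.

A is a table: top 991 mm (x) × 677 mm (y), 34 mm thick, upper face at z = 705 mm, on four 56×56 mm square legs, each inset 18 mm from the nearest pair of top edges, running from z = 0 to the bottom of the top. Four apron rails, 56 mm thick and 65 mm tall, run between adjacent legs with their top edges flush with the underside of the top and their outer faces flush with the legs' outer faces.

B is an open storage box with external size 596×416×365 mm and wall thickness 17 mm (the base is also 17 mm thick). The base covers the whole footprint; the four walls stand on the base, with the y-facing walls full-width and the x-facing walls fitting between their inner faces.

The open box is on top of the table.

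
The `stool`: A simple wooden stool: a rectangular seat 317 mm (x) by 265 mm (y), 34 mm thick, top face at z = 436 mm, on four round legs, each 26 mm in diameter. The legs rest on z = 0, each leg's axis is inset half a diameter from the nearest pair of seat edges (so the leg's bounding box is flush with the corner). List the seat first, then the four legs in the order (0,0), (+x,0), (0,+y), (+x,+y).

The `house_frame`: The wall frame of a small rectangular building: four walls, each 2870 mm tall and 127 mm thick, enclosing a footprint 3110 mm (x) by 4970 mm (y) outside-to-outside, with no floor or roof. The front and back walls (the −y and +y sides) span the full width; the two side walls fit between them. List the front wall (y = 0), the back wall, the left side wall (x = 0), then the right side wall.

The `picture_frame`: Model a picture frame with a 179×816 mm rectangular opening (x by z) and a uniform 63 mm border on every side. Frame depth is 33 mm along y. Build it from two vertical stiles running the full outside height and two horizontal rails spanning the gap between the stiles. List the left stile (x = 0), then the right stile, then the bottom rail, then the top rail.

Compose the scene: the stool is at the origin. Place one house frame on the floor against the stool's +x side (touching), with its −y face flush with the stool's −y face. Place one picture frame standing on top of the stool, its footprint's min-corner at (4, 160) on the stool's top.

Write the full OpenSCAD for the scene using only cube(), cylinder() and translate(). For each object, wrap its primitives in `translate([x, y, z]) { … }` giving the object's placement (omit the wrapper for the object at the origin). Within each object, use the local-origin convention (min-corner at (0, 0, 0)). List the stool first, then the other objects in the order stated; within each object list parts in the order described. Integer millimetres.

translate([0, 0, 402]) cube([317, 265, 34]);
translate([13, 13, 0]) cylinder(h = 402, r = 13);
translate([304, 13, 0]) cylinder(h = 402, r = 13);
translate([13, 252, 0]) cylinder(h = 402, r = 13);
translate([304, 252, 0]) cylinder(h = 402, r = 13);
translate([317, 0, 0]) {
  cube([3110, 127, 2870]);
  translate([0, 4843, 0]) cube([3110, 127, 2870]);
  translate([0, 127, 0]) cube([127, 4716, 2870]);
  translate([2983, 127, 0]) cube([127, 4716, 2870]);
}
translate([4, 160, 436]) {
  cube([63, 33, 942]);
  translate([242, 0, 0]) cube([63, 33, 942]);
  translate([63, 0, 0]) cube([179, 33, 63]);
  translate([63, 0, 879]) cube([179, 33, 63]);
}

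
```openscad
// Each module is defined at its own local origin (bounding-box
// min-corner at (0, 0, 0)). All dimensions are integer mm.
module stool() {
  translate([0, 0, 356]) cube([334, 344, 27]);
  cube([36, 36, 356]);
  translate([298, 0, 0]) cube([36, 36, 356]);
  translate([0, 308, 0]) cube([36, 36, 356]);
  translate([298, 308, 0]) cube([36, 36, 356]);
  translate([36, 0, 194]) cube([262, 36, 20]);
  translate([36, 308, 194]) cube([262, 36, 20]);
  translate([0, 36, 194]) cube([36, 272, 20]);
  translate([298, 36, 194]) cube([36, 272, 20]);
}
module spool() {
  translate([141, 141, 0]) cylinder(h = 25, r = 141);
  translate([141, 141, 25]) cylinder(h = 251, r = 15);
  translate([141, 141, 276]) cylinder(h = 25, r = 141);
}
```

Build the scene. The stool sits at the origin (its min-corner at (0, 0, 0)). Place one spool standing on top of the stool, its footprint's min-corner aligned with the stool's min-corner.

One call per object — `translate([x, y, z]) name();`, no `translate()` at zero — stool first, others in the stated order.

stool();
translate([0, 0, 383]) spool();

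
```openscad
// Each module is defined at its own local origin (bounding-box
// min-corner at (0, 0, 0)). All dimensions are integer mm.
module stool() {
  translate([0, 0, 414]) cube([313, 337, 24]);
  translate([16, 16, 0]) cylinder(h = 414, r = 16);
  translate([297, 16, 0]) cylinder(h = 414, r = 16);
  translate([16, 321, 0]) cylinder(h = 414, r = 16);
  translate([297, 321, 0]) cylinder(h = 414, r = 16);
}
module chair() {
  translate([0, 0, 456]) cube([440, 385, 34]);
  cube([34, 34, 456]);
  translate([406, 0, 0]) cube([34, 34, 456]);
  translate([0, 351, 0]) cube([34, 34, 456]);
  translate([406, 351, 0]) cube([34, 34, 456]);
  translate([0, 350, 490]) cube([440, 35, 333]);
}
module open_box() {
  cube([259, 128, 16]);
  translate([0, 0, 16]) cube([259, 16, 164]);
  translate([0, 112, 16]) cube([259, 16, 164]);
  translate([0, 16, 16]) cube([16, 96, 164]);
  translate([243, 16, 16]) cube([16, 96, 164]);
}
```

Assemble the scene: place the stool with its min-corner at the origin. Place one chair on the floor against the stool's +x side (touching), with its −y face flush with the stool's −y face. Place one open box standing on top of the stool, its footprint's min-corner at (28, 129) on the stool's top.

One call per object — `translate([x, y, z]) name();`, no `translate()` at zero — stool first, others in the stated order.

stool();
translate([313, 0, 0]) chair();
translate([28, 129, 438]) open_box();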